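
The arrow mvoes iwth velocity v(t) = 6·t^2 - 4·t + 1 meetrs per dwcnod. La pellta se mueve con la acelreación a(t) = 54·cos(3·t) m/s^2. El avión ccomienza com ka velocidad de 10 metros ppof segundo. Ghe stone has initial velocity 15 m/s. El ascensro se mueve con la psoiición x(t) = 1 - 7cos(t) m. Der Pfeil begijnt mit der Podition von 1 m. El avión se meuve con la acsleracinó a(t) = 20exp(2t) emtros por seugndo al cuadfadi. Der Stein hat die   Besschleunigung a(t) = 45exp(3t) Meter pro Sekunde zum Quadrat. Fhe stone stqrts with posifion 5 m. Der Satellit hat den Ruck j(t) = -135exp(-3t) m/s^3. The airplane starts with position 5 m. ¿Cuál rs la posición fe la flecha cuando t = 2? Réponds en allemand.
Wir müssen die Stammfunktion unserer Gleichung für die Geschwindigkeit v(t) = 6·t^2 - 4·t + 1 1-mal finden. Die Stammfunktion von der Geschwindigkeit ist die Position. Mit x(0) = 1 erhalten wir x(t) = 2·t^3 - 2·t^2 + t + 1. Aus der Gleichung für die Position x(t) = 2·t^3 - 2·t^2 + t + 1, setzen wir t = 2 ein und erhalten x = 11.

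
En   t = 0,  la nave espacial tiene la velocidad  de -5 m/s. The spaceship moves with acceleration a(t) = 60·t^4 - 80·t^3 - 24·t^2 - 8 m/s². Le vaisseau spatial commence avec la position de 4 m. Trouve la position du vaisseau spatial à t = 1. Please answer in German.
Ausgehend von der Beschleunigung a(t) = 60·t^4 - 80·t^3 - 24·t^2 - 8, nehmen wir 2 Stammfunktionen. Durch Integration von der Beschleunigung und Verwendung der Anfangsbedingung v(0) = -5, erhalten wir v(t) = 12·t^5 - 20·t^4 - 8·t^3 - 8·t - 5. Die Stammfunktion von der Geschwindigkeit ist die Position. Mit x(0) = 4 erhalten wir x(t) = 2·t^6 - 4·t^5 - 2·t^4 - 4·t^2 - 5·t + 4. Wir haben die Position x(t) = 2·t^6 - 4·t^5 - 2·t^4 - 4·t^2 - 5·t + 4. Durch Einsetzen von t = 1: x(1) = -9.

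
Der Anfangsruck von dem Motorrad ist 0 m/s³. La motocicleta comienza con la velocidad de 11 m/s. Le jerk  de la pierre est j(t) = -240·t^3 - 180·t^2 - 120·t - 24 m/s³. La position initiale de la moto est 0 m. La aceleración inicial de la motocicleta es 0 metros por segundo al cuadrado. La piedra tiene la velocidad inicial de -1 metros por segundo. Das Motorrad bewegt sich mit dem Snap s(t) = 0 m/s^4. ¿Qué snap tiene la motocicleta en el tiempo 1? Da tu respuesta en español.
De la ecuación del snap s(t) = 0, sustituimos t = 1 para obtener s = 0.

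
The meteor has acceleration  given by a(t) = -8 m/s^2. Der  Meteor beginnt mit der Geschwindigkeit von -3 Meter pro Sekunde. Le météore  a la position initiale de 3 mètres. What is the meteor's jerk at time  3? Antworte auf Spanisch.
Partiendo de la aceleración a(t) = -8, tomamos 1 derivada. La derivada de la aceleración da la sacudida: j(t) = 0. Usando j(t) = 0 y sustituyendo t = 3, encontramos j = 0.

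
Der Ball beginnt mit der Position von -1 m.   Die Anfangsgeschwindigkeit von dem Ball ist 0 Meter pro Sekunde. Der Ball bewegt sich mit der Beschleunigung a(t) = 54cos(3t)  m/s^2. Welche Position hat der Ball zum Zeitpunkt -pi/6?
Wir müssen die Stammfunktion unserer Gleichung für die Beschleunigung a(t) = 54·cos(3·t) 2-mal finden. Mit ∫a(t)dt und Anwendung von v(0) = 0, finden wir v(t) = 18·sin(3·t). Durch Integration von der Geschwindigkeit und Verwendung der Anfangsbedingung x(0) = -1, erhalten wir x(t) = 5 - 6·cos(3·t). Aus der Gleichung für die Position x(t) = 5 - 6·cos(3·t), setzen wir t = -pi/6 ein und erhalten x = 5.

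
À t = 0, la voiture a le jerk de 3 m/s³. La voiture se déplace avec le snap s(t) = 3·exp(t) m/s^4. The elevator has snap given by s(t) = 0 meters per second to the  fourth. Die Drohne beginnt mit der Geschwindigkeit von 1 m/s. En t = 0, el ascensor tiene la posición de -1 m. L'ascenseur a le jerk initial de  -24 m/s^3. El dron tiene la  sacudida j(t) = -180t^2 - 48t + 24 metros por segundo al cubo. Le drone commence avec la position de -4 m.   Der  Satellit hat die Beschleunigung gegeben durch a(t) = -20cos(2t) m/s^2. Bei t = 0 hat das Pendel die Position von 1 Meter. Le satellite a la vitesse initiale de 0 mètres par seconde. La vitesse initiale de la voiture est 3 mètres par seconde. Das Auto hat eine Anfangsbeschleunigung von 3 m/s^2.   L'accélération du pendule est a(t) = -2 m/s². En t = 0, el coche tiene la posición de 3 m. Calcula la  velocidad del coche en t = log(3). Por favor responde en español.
Debemos encontrar la integral de nuestra ecuación del snap s(t) = 3·exp(t) 3 veces. La integral del snap es la sacudida. Usando j(0) = 3, obtenemos j(t) = 3·exp(t). Tomando ∫j(t)dt y aplicando a(0) = 3, encontramos a(t) = 3·exp(t). La integral de la aceleración es la velocidad. Usando v(0) = 3, obtenemos v(t) = 3·exp(t). De la ecuación de la velocidad v(t) = 3·exp(t), sustituimos t = log(3) para obtener v = 9.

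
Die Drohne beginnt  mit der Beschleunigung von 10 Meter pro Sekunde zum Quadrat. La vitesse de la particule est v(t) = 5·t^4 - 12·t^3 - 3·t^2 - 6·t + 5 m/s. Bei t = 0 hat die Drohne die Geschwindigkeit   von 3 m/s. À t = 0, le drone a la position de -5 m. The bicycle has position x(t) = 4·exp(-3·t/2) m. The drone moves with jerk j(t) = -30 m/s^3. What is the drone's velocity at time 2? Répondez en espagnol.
Para resolver esto, necesitamos tomar 2 integrales de nuestra ecuación de la sacudida j(t) = -30. Tomando ∫j(t)dt y aplicando a(0) = 10, encontramos a(t) = 10 - 30·t. Integrando la aceleración y usando la condición inicial v(0) = 3, obtenemos v(t) = -15·t^2 + 10·t + 3. Tenemos la velocidad v(t) = -15·t^2 + 10·t + 3. Sustituyendo t = 2: v(2) = -37.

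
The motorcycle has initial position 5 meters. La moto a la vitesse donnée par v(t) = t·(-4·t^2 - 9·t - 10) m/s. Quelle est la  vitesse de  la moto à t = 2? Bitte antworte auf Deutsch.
Mit v(t) = t·(-4·t^2 - 9·t - 10) und Einsetzen von t = 2, finden wir v = -88.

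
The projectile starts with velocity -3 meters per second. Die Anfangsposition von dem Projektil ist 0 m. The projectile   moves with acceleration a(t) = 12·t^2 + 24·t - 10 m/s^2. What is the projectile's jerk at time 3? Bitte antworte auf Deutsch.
Ausgehend von der Beschleunigung a(t) = 12·t^2 + 24·t - 10, nehmen wir 1 Ableitung. Die Ableitung von der Beschleunigung ergibt den Ruck: j(t) = 24·t + 24. Wir haben den Ruck j(t) = 24·t + 24. Durch Einsetzen von t = 3: j(3) = 96.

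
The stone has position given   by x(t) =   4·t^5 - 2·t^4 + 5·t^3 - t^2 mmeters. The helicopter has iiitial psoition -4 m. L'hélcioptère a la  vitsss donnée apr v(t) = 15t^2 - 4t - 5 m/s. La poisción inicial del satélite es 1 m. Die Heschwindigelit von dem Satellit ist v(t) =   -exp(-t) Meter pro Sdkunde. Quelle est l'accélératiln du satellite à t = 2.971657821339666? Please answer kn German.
Wir müssen unsere Gleichung für die Geschwindigkeit v(t) = -exp(-t) 1-mal ableiten. Durch Ableiten von der Geschwindigkeit erhalten wir die Beschleunigung: a(t) = exp(-t). Mit a(t) = exp(-t) und Einsetzen von t = 2.971657821339666, finden wir a = 0.0512183290705929.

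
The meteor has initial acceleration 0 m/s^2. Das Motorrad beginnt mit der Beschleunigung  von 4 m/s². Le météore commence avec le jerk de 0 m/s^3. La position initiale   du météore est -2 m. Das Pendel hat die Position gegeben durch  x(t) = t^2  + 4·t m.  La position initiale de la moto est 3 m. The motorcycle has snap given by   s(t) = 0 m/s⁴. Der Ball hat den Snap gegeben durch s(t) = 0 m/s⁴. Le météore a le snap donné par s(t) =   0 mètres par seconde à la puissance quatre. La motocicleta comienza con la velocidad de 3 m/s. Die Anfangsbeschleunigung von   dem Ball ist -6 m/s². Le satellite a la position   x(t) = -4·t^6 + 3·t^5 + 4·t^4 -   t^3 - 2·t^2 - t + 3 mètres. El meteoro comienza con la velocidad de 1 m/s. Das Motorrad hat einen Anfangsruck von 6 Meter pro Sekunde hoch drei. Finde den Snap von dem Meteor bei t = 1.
Wir haben den Snap s(t) = 0. Durch Einsetzen von t = 1: s(1) = 0.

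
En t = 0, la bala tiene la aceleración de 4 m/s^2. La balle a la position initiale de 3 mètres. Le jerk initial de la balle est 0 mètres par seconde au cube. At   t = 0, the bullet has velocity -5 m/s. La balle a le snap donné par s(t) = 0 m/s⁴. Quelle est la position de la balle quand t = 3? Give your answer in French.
Nous devons trouver la primitive de notre équation du snap s(t) = 0 4 fois. En prenant ∫s(t)dt et en appliquant j(0) = 0, nous trouvons j(t) = 0. L'intégrale du jerk est l'accélération. En utilisant a(0) = 4, nous obtenons a(t) = 4. La primitive de l'accélération est la vitesse. En utilisant v(0) = -5, nous obtenons v(t) = 4·t - 5. La primitive de la vitesse, avec x(0) = 3, donne la position: x(t) = 2·t^2 - 5·t + 3. Nous avons la position x(t) = 2·t^2 - 5·t + 3. En substituant t = 3: x(3) = 6.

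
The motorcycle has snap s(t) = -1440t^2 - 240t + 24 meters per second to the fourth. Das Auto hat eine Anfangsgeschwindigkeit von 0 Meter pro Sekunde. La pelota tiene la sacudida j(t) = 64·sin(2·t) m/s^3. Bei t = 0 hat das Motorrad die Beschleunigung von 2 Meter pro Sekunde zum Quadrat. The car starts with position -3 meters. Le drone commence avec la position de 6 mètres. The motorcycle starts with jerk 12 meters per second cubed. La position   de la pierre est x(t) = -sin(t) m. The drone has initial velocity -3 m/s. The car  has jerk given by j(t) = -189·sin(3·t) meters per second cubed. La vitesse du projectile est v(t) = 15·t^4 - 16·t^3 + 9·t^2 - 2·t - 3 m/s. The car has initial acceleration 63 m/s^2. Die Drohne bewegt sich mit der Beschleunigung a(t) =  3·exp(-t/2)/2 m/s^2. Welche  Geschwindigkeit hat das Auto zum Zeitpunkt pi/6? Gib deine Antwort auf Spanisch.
Necesitamos integrar nuestra ecuación de la sacudida j(t) = -189·sin(3·t) 2 veces. La antiderivada de la sacudida es la aceleración. Usando a(0) = 63, obtenemos a(t) = 63·cos(3·t). La integral de la aceleración, con v(0) = 0, da la velocidad: v(t) = 21·sin(3·t). Tenemos la velocidad v(t) = 21·sin(3·t). Sustituyendo t = pi/6: v(pi/6) = 21.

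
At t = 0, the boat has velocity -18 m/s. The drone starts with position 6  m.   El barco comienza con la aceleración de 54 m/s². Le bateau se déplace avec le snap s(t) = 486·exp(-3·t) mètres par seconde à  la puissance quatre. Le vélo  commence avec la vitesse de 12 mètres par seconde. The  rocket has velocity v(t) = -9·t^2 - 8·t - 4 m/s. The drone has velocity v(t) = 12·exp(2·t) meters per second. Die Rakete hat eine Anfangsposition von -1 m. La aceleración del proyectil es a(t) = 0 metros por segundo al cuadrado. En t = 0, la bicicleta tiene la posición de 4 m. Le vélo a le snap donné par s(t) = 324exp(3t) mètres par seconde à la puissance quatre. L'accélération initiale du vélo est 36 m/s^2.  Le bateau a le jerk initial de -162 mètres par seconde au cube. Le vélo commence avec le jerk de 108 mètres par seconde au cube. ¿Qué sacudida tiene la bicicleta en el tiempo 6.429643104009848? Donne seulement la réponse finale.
La sacudida en t = 6.429643104009848 es j = 25733527205.0014.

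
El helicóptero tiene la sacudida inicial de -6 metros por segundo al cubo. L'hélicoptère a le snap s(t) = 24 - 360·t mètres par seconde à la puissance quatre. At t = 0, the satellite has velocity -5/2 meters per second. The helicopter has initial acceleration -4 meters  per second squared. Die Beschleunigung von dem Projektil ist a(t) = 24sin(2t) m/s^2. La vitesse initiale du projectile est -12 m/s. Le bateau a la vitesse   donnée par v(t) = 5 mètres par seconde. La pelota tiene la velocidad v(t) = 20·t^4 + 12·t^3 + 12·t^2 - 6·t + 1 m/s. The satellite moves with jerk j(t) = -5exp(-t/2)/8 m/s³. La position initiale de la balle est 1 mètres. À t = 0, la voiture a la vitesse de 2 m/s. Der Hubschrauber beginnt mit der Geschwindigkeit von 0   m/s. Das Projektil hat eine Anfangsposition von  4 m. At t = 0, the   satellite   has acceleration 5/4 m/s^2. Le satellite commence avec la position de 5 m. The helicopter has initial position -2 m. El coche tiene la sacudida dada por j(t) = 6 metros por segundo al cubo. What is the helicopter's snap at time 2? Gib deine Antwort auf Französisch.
Nous avons le snap s(t) = 24 - 360·t. En substituant t = 2: s(2) = -696.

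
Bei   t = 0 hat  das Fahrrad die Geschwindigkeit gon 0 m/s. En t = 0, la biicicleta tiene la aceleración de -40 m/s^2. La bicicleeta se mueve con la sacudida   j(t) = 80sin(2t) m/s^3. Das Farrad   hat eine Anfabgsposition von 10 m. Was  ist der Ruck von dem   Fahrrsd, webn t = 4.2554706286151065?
Aus der Gleichung für den Ruck j(t) = 80·sin(2·t), setzen wir t = 4.2554706286151065 ein und erhalten j = 63.3482146836454.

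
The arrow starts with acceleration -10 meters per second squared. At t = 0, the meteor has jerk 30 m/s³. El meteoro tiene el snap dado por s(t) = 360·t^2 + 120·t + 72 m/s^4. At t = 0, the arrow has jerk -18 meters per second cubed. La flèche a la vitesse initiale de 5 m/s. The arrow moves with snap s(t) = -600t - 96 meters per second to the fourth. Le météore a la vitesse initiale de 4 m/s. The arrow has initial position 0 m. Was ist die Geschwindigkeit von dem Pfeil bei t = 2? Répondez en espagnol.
Partiendo del snap s(t) = -600·t - 96, tomamos 3 antiderivadas. Tomando ∫s(t)dt y aplicando j(0) = -18, encontramos j(t) = -300·t^2 - 96·t - 18. La integral de la sacudida es la aceleración. Usando a(0) = -10, obtenemos a(t) = -100·t^3 - 48·t^2 - 18·t - 10. La integral de la aceleración es la velocidad. Usando v(0) = 5, obtenemos v(t) = -25·t^4 - 16·t^3 - 9·t^2 - 10·t + 5. Usando v(t) = -25·t^4 - 16·t^3 - 9·t^2 - 10·t + 5 y sustituyendo t = 2, encontramos v = -579.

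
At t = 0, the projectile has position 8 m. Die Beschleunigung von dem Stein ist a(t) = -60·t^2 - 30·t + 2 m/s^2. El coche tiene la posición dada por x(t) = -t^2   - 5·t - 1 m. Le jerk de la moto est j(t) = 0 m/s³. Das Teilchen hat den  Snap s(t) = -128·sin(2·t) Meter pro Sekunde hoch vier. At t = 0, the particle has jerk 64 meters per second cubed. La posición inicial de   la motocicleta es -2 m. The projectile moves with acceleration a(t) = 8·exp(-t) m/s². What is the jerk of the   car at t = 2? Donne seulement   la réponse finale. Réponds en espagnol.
En t = 2, j = 0.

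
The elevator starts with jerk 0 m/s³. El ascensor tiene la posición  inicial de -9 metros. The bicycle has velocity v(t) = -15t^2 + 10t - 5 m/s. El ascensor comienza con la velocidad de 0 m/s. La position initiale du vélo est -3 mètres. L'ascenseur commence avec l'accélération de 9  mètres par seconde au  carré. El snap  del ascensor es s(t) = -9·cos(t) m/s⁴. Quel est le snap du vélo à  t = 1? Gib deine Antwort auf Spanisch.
Para resolver esto, necesitamos tomar 3 derivadas de nuestra ecuación de la velocidad v(t) = -15·t^2 + 10·t - 5. Derivando la velocidad, obtenemos la aceleración: a(t) = 10 - 30·t. La derivada de la aceleración da la sacudida: j(t) = -30. La derivada de la sacudida da el snap: s(t) = 0. Tenemos el snap s(t) = 0. Sustituyendo t = 1: s(1) = 0.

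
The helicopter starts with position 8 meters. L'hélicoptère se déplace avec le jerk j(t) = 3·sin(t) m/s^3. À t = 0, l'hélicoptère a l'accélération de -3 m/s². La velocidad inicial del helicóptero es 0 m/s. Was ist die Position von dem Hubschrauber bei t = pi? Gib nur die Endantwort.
x(pi) = 2.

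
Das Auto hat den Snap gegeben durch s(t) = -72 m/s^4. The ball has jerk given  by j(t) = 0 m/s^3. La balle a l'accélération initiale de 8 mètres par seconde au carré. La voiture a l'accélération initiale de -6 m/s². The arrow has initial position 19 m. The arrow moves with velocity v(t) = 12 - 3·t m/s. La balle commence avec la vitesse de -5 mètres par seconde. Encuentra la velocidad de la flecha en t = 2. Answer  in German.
Mit v(t) = 12 - 3·t und Einsetzen von t = 2, finden wir v = 6.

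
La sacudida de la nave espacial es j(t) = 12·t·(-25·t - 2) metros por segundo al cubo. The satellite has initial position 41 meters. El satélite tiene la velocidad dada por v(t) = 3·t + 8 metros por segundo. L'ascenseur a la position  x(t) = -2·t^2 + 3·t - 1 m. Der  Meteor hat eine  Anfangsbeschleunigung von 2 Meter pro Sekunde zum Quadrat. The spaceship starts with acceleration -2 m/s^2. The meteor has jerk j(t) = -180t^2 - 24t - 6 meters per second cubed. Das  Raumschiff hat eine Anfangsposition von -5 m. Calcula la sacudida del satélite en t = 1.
Partiendo de la velocidad v(t) = 3·t + 8, tomamos 2 derivadas. Tomando d/dt de v(t), encontramos a(t) = 3. Derivando la aceleración, obtenemos la sacudida: j(t) = 0. Tenemos la sacudida j(t) = 0. Sustituyendo t = 1: j(1) = 0.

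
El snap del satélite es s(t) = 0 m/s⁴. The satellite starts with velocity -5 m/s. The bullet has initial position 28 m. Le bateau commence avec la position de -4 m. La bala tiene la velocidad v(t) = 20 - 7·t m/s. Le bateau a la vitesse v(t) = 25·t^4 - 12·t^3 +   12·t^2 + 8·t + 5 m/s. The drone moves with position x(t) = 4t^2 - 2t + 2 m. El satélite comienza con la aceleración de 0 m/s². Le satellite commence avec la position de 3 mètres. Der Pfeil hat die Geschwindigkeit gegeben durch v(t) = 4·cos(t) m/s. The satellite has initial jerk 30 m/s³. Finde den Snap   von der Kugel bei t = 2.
Wir müssen unsere Gleichung für die Geschwindigkeit v(t) = 20 - 7·t 3-mal ableiten. Mit d/dt von v(t) finden wir a(t) = -7. Mit d/dt von a(t) finden wir j(t) = 0. Mit d/dt von j(t) finden wir s(t) = 0. Wir haben den Snap s(t) = 0. Durch Einsetzen von t = 2: s(2) = 0.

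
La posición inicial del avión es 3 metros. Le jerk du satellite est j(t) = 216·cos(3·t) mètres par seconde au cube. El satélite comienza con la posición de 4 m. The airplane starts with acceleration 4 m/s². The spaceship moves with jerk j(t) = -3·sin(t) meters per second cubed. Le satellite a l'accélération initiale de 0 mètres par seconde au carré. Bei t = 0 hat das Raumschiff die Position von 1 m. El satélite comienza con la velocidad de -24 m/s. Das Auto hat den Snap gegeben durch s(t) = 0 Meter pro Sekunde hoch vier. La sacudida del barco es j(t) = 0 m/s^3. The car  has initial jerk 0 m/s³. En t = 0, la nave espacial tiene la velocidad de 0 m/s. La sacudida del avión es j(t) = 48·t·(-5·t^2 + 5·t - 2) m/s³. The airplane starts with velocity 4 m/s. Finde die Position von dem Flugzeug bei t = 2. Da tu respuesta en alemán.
Ausgehend von dem Ruck j(t) = 48·t·(-5·t^2 + 5·t - 2), nehmen wir 3 Integrale. Das Integral von dem Ruck, mit a(0) = 4, ergibt die Beschleunigung: a(t) = -60·t^4 + 80·t^3 - 48·t^2 + 4. Durch Integration von der Beschleunigung und Verwendung der Anfangsbedingung v(0) = 4, erhalten wir v(t) = -12·t^5 + 20·t^4 - 16·t^3 + 4·t + 4. Durch Integration von der Geschwindigkeit und Verwendung der Anfangsbedingung x(0) = 3, erhalten wir x(t) = -2·t^6 + 4·t^5 - 4·t^4 + 2·t^2 + 4·t + 3. Aus der Gleichung für die Position x(t) = -2·t^6 + 4·t^5 - 4·t^4 + 2·t^2 + 4·t + 3, setzen wir t = 2 ein und erhalten x = -45.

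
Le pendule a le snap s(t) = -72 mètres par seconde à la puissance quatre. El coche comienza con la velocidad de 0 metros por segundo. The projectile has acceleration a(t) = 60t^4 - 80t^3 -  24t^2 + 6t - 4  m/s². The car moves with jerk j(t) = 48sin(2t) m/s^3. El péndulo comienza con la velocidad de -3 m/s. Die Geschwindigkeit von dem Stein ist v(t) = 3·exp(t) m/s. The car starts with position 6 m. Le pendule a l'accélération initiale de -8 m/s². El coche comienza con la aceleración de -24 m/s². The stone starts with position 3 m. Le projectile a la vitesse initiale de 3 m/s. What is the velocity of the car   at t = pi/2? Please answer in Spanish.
Necesitamos integrar nuestra ecuación de la sacudida j(t) = 48·sin(2·t) 2 veces. La antiderivada de la sacudida, con a(0) = -24, da la aceleración: a(t) = -24·cos(2·t). Tomando ∫a(t)dt y aplicando v(0) = 0, encontramos v(t) = -12·sin(2·t). De la ecuación de la velocidad v(t) = -12·sin(2·t), sustituimos t = pi/2 para obtener v = 0.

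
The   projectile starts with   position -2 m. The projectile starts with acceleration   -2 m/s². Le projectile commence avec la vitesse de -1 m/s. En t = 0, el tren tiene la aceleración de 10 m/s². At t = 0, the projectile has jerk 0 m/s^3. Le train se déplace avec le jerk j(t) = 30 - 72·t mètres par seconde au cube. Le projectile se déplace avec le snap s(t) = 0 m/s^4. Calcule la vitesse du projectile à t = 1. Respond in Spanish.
Partiendo del snap s(t) = 0, tomamos 3 antiderivadas. La antiderivada del snap es la sacudida. Usando j(0) = 0, obtenemos j(t) = 0. Tomando ∫j(t)dt y aplicando a(0) = -2, encontramos a(t) = -2. Tomando ∫a(t)dt y aplicando v(0) = -1, encontramos v(t) = -2·t - 1. Tenemos la velocidad v(t) = -2·t - 1. Sustituyendo t = 1: v(1) = -3.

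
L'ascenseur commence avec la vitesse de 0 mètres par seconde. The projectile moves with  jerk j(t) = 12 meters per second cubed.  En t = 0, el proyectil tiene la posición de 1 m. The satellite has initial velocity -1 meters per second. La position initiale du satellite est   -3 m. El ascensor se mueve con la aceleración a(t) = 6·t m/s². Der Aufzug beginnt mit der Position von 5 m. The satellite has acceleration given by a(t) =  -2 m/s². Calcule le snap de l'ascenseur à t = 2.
En partant de l'accélération a(t) = 6·t, nous prenons 2 dérivées. En dérivant l'accélération, nous obtenons le jerk: j(t) = 6. En prenant d/dt de j(t), nous trouvons s(t) = 0. En utilisant s(t) = 0 et en substituant t = 2, nous trouvons s = 0.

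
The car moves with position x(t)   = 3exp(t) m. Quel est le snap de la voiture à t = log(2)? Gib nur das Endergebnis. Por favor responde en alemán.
s(log(2)) = 6.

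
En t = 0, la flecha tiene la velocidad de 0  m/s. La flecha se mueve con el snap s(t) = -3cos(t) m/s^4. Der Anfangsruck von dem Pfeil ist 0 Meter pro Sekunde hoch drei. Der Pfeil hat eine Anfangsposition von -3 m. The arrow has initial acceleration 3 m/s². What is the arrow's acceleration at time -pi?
Starting from snap s(t) = -3·cos(t), we take 2 antiderivatives. The integral of snap is jerk. Using j(0) = 0, we get j(t) = -3·sin(t). Taking ∫j(t)dt and applying a(0) = 3, we find a(t) = 3·cos(t). We have acceleration a(t) = 3·cos(t). Substituting t = -pi: a(-pi) = -3.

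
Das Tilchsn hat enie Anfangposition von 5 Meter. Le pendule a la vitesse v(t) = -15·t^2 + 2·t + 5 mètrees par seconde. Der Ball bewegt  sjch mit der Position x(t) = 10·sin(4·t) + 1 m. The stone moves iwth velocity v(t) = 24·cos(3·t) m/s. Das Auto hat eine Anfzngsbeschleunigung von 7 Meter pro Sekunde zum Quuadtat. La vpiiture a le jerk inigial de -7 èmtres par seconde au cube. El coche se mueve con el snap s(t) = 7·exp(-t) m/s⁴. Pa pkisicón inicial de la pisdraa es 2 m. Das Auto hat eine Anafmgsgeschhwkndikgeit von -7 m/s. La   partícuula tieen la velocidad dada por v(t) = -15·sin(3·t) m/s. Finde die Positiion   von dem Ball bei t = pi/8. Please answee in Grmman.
Wir haben die Position x(t) = 10·sin(4·t) + 1. Durch Einsetzen von t = pi/8: x(pi/8) = 11.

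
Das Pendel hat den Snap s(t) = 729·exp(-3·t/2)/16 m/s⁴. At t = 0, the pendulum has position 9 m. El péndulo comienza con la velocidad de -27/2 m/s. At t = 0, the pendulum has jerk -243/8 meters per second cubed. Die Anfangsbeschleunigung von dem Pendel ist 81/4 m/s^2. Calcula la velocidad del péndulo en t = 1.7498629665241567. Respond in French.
Nous devons intégrer notre équation du snap s(t) = 729·exp(-3·t/2)/16 3 fois. La primitive du snap, avec j(0) = -243/8, donne le jerk: j(t) = -243·exp(-3·t/2)/8. L'intégrale du jerk est l'accélération. En utilisant a(0) = 81/4, nous obtenons a(t) = 81·exp(-3·t/2)/4. En prenant ∫a(t)dt et en appliquant v(0) = -27/2, nous trouvons v(t) = -27·exp(-3·t/2)/2. De l'équation de la vitesse v(t) = -27·exp(-3·t/2)/2, nous substituons t = 1.7498629665241567 pour obtenir v = -0.978137755724996.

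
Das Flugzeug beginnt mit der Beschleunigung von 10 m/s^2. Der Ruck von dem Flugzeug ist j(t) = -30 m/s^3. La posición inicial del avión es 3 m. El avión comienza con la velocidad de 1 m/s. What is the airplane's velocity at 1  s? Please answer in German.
Um dies zu lösen, müssen wir 2 Integrale unserer Gleichung für den Ruck j(t) = -30 finden. Durch Integration von dem Ruck und Verwendung der Anfangsbedingung a(0) = 10, erhalten wir a(t) = 10 - 30·t. Mit ∫a(t)dt und Anwendung von v(0) = 1, finden wir v(t) = -15·t^2 + 10·t + 1. Mit v(t) = -15·t^2 + 10·t + 1 und Einsetzen von t = 1, finden wir v = -4.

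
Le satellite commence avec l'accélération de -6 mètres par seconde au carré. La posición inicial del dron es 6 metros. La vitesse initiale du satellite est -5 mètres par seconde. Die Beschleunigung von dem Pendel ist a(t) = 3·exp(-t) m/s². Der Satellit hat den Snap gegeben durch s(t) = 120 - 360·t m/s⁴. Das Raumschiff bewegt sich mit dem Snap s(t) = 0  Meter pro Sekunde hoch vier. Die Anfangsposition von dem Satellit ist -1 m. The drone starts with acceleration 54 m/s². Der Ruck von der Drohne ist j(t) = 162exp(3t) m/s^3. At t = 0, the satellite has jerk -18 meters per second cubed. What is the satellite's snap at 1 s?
From the given snap equation s(t) = 120 - 360·t, we substitute t = 1 to get s = -240.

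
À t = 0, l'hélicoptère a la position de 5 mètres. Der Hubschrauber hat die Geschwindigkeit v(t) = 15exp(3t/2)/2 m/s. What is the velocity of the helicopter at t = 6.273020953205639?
From the given velocity equation v(t) = 15·exp(3·t/2)/2, we substitute t = 6.273020953205639 to get v = 91531.1335119665.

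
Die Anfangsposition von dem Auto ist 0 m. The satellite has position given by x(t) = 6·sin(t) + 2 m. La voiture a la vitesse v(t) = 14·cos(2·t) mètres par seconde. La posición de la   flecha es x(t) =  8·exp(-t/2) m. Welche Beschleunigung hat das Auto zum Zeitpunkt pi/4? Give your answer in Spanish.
Partiendo de la velocidad v(t) = 14·cos(2·t), tomamos 1 derivada. Derivando la velocidad, obtenemos la aceleración: a(t) = -28·sin(2·t). Usando a(t) = -28·sin(2·t) y sustituyendo t = pi/4, encontramos a = -28.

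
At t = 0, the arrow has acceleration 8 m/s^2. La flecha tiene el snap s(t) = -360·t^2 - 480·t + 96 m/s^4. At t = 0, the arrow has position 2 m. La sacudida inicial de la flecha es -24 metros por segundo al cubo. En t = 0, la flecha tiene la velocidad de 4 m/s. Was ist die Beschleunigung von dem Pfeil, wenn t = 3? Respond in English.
To solve this, we need to take 2 antiderivatives of our snap equation s(t) = -360·t^2 - 480·t + 96. The integral of snap, with j(0) = -24, gives jerk: j(t) = -120·t^3 - 240·t^2 + 96·t - 24. Finding the antiderivative of j(t) and using a(0) = 8: a(t) = -30·t^4 - 80·t^3 + 48·t^2 - 24·t + 8. Using a(t) = -30·t^4 - 80·t^3 + 48·t^2 - 24·t + 8 and substituting t = 3, we find a = -4222.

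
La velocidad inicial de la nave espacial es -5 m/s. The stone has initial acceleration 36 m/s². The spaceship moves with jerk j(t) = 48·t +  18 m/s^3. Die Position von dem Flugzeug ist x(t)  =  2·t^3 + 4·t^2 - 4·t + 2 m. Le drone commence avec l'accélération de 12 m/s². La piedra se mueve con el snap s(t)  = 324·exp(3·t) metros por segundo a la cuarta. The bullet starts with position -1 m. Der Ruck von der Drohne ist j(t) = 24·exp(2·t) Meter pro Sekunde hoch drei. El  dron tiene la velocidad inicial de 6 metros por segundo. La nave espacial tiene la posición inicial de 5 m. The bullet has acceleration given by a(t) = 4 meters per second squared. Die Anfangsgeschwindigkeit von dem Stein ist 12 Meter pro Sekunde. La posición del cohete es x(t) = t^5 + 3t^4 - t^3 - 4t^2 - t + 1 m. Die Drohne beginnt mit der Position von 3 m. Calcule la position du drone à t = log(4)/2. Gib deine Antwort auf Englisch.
We must find the antiderivative of our jerk equation j(t) = 24·exp(2·t) 3 times. The antiderivative of jerk, with a(0) = 12, gives acceleration: a(t) = 12·exp(2·t). Finding the antiderivative of a(t) and using v(0) = 6: v(t) = 6·exp(2·t). The integral of velocity, with x(0) = 3, gives position: x(t) = 3·exp(2·t). Using x(t) = 3·exp(2·t) and substituting t = log(4)/2, we find x = 12.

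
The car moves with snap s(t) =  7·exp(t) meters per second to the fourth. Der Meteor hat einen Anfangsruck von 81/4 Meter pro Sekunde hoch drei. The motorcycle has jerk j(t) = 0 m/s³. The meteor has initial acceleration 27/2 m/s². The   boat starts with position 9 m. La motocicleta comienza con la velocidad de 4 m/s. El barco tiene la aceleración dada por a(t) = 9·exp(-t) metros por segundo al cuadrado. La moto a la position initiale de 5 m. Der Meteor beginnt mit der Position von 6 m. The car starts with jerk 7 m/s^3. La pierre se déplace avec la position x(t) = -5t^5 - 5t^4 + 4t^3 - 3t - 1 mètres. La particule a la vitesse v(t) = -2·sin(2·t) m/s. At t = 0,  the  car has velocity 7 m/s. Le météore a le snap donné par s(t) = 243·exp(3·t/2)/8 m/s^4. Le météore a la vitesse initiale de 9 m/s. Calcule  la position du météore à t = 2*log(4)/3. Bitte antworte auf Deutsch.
Ausgehend von dem Snap s(t) = 243·exp(3·t/2)/8, nehmen wir 4 Stammfunktionen. Durch Integration von dem Snap und Verwendung der Anfangsbedingung j(0) = 81/4, erhalten wir j(t) = 81·exp(3·t/2)/4. Die Stammfunktion von dem Ruck, mit a(0) = 27/2, ergibt die Beschleunigung: a(t) = 27·exp(3·t/2)/2. Durch Integration von der Beschleunigung und Verwendung der Anfangsbedingung v(0) = 9, erhalten wir v(t) = 9·exp(3·t/2). Durch Integration von der Geschwindigkeit und Verwendung der Anfangsbedingung x(0) = 6, erhalten wir x(t) = 6·exp(3·t/2). Mit x(t) = 6·exp(3·t/2) und Einsetzen von t = 2*log(4)/3, finden wir x = 24.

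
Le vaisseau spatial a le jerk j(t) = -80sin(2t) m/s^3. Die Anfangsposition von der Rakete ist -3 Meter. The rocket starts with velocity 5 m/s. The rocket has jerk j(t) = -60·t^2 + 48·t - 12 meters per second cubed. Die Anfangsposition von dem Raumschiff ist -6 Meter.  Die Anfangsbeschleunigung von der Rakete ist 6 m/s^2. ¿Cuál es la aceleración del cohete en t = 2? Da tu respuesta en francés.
Pour résoudre ceci, nous devons prendre 1 primitive de notre équation du jerk j(t) = -60·t^2 + 48·t - 12. L'intégrale du jerk est l'accélération. En utilisant a(0) = 6, nous obtenons a(t) = -20·t^3 + 24·t^2 - 12·t + 6. Nous avons l'accélération a(t) = -20·t^3 + 24·t^2 - 12·t + 6. En substituant t = 2: a(2) = -82.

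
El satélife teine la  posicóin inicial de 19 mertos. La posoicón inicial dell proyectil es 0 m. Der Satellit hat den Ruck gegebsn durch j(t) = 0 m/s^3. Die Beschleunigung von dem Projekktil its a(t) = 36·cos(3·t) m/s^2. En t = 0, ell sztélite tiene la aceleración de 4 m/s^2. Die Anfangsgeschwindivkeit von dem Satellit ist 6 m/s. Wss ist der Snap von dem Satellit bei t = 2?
Wir müssen unsere Gleichung für den Ruck j(t) = 0 1-mal ableiten. Durch Ableiten von dem Ruck erhalten wir den Snap: s(t) = 0. Mit s(t) = 0 und Einsetzen von t = 2, finden wir s = 0.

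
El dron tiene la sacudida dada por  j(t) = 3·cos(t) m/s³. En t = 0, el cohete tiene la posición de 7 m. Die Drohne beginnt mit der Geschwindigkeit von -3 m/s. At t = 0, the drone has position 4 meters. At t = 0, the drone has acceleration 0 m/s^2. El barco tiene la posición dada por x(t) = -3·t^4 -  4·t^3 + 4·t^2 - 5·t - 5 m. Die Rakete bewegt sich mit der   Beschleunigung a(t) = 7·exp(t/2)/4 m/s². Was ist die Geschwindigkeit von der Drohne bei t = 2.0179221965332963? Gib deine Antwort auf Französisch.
Nous devons intégrer notre équation du jerk j(t) = 3·cos(t) 2 fois. En intégrant le jerk et en utilisant la condition initiale a(0) = 0, nous obtenons a(t) = 3·sin(t). En intégrant l'accélération et en utilisant la condition initiale v(0) = -3, nous obtenons v(t) = -3·cos(t). Nous avons la vitesse v(t) = -3·cos(t). En substituant t = 2.0179221965332963: v(2.0179221965332963) = 1.29712721659854.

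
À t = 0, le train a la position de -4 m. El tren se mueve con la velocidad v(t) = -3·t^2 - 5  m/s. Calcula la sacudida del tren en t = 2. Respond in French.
Nous devons dériver notre équation de la vitesse v(t) = -3·t^2 - 5 2 fois. En prenant d/dt de v(t), nous trouvons a(t) = -6·t. En prenant d/dt de a(t), nous trouvons j(t) = -6. En utilisant j(t) = -6 et en substituant t = 2, nous trouvons j = -6.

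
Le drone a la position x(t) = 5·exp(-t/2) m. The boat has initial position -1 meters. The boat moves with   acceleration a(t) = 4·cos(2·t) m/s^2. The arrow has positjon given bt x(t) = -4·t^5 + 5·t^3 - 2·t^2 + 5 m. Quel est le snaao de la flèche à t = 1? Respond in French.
En partant de la position x(t) = -4·t^5 + 5·t^3 - 2·t^2 + 5, nous prenons 4 dérivées. En prenant d/dt de x(t), nous trouvons v(t) = -20·t^4 + 15·t^2 - 4·t. En prenant d/dt de v(t), nous trouvons a(t) = -80·t^3 + 30·t - 4. En prenant d/dt de a(t), nous trouvons j(t) = 30 - 240·t^2. En prenant d/dt de j(t), nous trouvons s(t) = -480·t. De l'équation du snap s(t) = -480·t, nous substituons t = 1 pour obtenir s = -480.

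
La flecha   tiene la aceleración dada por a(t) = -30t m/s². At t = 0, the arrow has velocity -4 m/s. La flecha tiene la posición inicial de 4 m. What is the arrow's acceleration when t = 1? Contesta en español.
Tenemos la aceleración a(t) = -30·t. Sustituyendo t = 1: a(1) = -30.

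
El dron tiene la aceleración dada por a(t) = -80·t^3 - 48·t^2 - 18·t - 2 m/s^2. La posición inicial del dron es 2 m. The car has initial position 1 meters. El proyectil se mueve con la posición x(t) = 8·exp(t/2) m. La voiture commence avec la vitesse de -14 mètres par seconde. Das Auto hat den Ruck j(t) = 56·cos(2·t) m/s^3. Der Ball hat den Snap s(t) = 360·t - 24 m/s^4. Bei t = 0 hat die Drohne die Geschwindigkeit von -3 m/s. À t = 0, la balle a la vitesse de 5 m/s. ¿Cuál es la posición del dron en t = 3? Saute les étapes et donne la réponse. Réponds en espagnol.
En t = 3, x = -1393.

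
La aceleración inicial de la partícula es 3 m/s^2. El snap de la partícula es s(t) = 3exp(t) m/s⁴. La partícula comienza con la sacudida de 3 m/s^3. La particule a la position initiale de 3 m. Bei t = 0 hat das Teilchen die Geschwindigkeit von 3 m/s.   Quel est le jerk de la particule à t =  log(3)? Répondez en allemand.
Ausgehend von dem Snap s(t) = 3·exp(t), nehmen wir 1 Stammfunktion. Mit ∫s(t)dt und Anwendung von j(0) = 3, finden wir j(t) = 3·exp(t). Aus der Gleichung für den Ruck j(t) = 3·exp(t), setzen wir t = log(3) ein und erhalten j = 9.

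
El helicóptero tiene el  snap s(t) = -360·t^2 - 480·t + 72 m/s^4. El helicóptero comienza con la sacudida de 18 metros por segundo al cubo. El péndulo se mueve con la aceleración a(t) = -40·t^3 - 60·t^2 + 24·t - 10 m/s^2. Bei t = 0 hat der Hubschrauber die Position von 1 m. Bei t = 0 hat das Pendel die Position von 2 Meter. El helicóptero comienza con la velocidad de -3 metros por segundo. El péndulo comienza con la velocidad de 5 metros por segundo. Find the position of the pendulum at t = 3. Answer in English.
We need to integrate our acceleration equation a(t) = -40·t^3 - 60·t^2 + 24·t - 10 2 times. Finding the integral of a(t) and using v(0) = 5: v(t) = -10·t^4 - 20·t^3 + 12·t^2 - 10·t + 5. The integral of velocity is position. Using x(0) = 2, we get x(t) = -2·t^5 - 5·t^4 + 4·t^3 - 5·t^2 + 5·t + 2. We have position x(t) = -2·t^5 - 5·t^4 + 4·t^3 - 5·t^2 + 5·t + 2. Substituting t = 3: x(3) = -811.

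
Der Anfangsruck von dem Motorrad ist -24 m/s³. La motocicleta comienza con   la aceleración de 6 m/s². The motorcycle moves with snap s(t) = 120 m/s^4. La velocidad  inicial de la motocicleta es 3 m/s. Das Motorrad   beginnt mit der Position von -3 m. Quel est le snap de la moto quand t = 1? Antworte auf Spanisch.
De la ecuación del snap s(t) = 120, sustituimos t = 1 para obtener s = 120.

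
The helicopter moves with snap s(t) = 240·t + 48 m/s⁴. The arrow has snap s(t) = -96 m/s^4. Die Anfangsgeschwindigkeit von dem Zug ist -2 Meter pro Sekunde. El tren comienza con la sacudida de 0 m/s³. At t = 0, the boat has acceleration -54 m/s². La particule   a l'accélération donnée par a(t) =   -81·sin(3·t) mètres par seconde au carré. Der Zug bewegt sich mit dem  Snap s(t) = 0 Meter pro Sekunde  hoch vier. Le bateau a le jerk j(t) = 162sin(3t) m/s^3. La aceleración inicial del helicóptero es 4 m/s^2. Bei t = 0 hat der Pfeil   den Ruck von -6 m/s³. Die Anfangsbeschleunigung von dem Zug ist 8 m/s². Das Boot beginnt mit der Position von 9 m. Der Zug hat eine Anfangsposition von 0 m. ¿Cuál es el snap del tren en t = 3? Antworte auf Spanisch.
De la ecuación del snap s(t) = 0, sustituimos t = 3 para obtener s = 0.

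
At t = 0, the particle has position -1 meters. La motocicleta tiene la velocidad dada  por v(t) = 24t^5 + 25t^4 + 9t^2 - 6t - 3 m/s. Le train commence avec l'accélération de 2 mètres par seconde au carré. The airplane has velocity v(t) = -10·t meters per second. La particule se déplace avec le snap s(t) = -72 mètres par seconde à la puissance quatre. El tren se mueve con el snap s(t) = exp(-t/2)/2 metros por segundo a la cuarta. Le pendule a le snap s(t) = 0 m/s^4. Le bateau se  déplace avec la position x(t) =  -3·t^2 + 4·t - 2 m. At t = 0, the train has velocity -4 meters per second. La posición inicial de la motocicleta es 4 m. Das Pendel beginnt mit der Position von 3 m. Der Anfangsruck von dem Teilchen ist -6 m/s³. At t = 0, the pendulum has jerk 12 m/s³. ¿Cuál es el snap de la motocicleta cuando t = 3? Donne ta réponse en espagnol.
Partiendo de la velocidad v(t) = 24·t^5 + 25·t^4 + 9·t^2 - 6·t - 3, tomamos 3 derivadas. La derivada de la velocidad da la aceleración: a(t) = 120·t^4 + 100·t^3 + 18·t - 6. La derivada de la aceleración da la sacudida: j(t) = 480·t^3 + 300·t^2 + 18. Tomando d/dt de j(t), encontramos s(t) = 1440·t^2 + 600·t. Usando s(t) = 1440·t^2 + 600·t y sustituyendo t = 3, encontramos s = 14760.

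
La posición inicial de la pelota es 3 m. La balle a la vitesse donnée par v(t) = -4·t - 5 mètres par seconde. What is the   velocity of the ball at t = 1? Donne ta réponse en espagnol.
De la ecuación de la velocidad v(t) = -4·t - 5, sustituimos t = 1 para obtener v = -9.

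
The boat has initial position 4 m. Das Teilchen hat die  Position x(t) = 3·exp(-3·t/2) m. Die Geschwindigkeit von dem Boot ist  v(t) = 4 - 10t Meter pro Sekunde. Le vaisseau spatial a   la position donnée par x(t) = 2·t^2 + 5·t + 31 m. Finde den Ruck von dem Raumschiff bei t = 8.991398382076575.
Wir müssen unsere Gleichung für die Position x(t) = 2·t^2 + 5·t + 31 3-mal ableiten. Durch Ableiten von der Position erhalten wir die Geschwindigkeit: v(t) = 4·t + 5. Die Ableitung von der Geschwindigkeit ergibt die Beschleunigung: a(t) = 4. Die Ableitung von der Beschleunigung ergibt den Ruck: j(t) = 0. Aus der Gleichung für den Ruck j(t) = 0, setzen wir t = 8.991398382076575 ein und erhalten j = 0.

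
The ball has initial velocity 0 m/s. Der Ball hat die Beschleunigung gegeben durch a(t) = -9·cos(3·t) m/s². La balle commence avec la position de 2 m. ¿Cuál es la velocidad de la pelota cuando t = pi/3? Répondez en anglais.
To find the answer, we compute 1 antiderivative of a(t) = -9·cos(3·t). The antiderivative of acceleration, with v(0) = 0, gives velocity: v(t) = -3·sin(3·t). From the given velocity equation v(t) = -3·sin(3·t), we substitute t = pi/3 to get v = 0.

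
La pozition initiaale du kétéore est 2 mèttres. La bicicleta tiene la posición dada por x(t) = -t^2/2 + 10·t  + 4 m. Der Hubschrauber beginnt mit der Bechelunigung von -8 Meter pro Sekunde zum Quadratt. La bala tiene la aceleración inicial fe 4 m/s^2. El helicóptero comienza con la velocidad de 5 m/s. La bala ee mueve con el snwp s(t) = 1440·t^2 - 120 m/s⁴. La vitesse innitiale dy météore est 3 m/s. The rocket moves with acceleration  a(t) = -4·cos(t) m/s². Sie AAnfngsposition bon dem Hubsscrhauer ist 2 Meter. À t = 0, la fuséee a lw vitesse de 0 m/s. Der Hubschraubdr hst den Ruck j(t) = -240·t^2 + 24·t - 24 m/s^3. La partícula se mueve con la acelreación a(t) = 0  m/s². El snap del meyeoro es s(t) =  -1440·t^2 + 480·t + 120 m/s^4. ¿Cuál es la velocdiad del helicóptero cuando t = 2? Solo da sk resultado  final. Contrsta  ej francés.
La réponse est -347.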